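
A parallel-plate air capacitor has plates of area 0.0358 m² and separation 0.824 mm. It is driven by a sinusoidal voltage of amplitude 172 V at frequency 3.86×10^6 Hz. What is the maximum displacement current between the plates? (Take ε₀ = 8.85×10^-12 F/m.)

1.60 A

(dE/dt)_max = V₀ω/d = 5.062×10^12 V/(m·s); ω = 2πf = 2.425×10^7 rad/s.
I_d,max = ε₀ A (dE/dt)_max = (8.85×10^-12)(0.0358)(5.062×10^12) = 1.60 A.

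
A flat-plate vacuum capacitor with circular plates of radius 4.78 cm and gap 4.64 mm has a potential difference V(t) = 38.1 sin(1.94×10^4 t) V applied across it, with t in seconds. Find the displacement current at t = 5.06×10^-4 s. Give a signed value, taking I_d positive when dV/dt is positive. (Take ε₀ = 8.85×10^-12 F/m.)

dV/dt = (38.1)(1.94×10^4)·cos(9.8164) = -6.832×10^5 V/s.
I_d = C dV/dt with C = ε₀A/d = (8.85×10^-12)(7.178×10^-3)/(4.64×10^-3) = 1.369×10^-11 F, so I_d = (1.369×10^-11)(-6.832×10^5) = -9.35×10^-6 A.

-9.35×10^-6 A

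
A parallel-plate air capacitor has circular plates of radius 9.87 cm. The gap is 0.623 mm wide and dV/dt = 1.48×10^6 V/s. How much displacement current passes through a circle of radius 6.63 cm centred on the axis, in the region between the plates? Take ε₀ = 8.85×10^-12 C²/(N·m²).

2.90×10^-4 A

I_d = C dV/dt with C = ε₀πR²/d = 4.347×10^-10 F, so I_d = (4.347×10^-10)(1.48×10^6) = 6.434×10^-4 A.
Through an area πr² the displacement current is I_d·(πr²/πR²) = I_d (r/R)² = 2.90×10^-4 A.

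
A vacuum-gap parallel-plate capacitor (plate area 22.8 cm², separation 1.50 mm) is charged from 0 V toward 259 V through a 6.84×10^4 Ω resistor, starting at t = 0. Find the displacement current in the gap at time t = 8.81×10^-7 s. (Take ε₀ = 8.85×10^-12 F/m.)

1.45×10^-3 A

C = ε₀A/d = (8.85×10^-12)(2.28×10^-3)/(1.50×10^-3) = 1.345×10^-11 F, so τ = RC = 9.200×10^-7 s.
The conduction current is I(t) = (V₀/R) e^(−t/τ), and the displacement current between the plates equals it.
t/τ = 0.9576; I_d = (259/6.84×10^4) · e^(−0.9576) = (3.787×10^-3)(0.3838) = 1.45×10^-3 A.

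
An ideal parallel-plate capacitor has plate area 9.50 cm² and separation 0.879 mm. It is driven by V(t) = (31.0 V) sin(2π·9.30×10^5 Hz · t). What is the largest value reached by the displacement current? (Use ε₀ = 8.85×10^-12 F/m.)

The displacement current equals the conduction current C dV/dt, which peaks at C V₀ ω.
With C = ε₀A/d = (8.85×10^-12)(9.50×10^-4)/(8.79×10^-4) = 9.565×10^-12 F and ω = 2πf = 5.843×10^6 rad/s, I_d,max = (9.565×10^-12)(31.0)(5.843×10^6) = 1.73×10^-3 A.

1.73×10^-3 A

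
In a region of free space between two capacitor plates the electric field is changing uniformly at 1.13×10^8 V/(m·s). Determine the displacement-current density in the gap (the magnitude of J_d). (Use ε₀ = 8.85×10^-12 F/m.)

The displacement-current density is ε₀ ∂E/∂t = (8.85×10^-12)(1.13×10^8) = 1.00×10^-3 A/m².

1.00×10^-3 A/m²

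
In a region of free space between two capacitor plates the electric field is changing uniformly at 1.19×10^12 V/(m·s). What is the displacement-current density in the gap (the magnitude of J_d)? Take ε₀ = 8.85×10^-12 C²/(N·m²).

The displacement-current density is ε₀ ∂E/∂t = (8.85×10^-12)(1.19×10^12) = 10.5 A/m².

10.5 A/m²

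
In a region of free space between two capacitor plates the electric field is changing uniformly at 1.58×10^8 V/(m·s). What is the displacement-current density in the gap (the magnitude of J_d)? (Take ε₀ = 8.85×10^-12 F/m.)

1.40×10^-3 A/m²

J_d = ε₀ ∂E/∂t, so J_d = 1.40×10^-3 A/m².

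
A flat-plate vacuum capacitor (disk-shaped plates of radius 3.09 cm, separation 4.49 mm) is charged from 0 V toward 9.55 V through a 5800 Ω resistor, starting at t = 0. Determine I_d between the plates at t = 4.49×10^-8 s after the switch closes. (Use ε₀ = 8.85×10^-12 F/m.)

With C = ε₀A/d = (8.85×10^-12)(3.000×10^-3)/(4.49×10^-3) = 5.913×10^-12 F, the time constant is τ = RC = 3.430×10^-8 s, so t/τ = 1.309 and e^(−t/τ) = 0.2701.
I_d = I_cond = (V₀/R) e^(−t/τ) = (1.647×10^-3)(0.2701) = 4.45×10^-4 A.

4.45×10^-4 A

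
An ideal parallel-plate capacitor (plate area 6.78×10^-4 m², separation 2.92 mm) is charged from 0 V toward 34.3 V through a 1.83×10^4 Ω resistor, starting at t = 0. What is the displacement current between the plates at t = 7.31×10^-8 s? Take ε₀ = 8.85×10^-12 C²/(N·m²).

2.68×10^-4 A

C = ε₀A/d = (8.85×10^-12)(6.78×10^-4)/(2.92×10^-3) = 2.055×10^-12 F and τ = RC = 3.761×10^-8 s. I_d in the gap equals the RC charging current.
I_d(t) = (V₀/R) e^(−t/τ) = 1.874×10^-3 · e^(−1.944) = 2.68×10^-4 A.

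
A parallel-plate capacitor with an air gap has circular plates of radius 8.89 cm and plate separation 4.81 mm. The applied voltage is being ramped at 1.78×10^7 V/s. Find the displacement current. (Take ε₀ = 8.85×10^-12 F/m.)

8.13×10^-4 A

C = ε₀A/d = (8.85×10^-12)(0.02483)/(4.81×10^-3) = 4.569×10^-11 F.
I_d = C dV/dt = (4.569×10^-11)(1.78×10^7) = 8.13×10^-4 A.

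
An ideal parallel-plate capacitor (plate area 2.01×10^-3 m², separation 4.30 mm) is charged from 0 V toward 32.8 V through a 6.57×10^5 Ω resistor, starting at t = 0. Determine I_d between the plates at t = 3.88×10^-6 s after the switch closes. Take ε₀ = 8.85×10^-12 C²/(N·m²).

1.20×10^-5 A

C = ε₀A/d = (8.85×10^-12)(2.01×10^-3)/(4.30×10^-3) = 4.137×10^-12 F, so τ = RC = 2.718×10^-6 s.
The conduction current is I(t) = (V₀/R) e^(−t/τ), and the displacement current between the plates equals it.
t/τ = 1.428; I_d = (32.8/6.57×10^5) · e^(−1.428) = (4.992×10^-5)(0.2398) = 1.20×10^-5 A.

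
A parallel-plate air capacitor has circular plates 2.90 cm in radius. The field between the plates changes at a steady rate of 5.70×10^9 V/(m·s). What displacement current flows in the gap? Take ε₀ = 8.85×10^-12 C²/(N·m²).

With a uniform field, Φ_E = EA, so I_d = ε₀ A dE/dt = 1.33×10^-4 A.

1.33×10^-4 A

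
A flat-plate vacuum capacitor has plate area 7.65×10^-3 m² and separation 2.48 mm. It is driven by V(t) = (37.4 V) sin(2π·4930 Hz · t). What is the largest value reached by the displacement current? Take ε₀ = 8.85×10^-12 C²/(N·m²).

(dE/dt)_max = V₀ω/d = 4.672×10^8 V/(m·s); ω = 2πf = 3.098×10^4 rad/s.
I_d,max = ε₀ A (dE/dt)_max = (8.85×10^-12)(7.65×10^-3)(4.672×10^8) = 3.16×10^-5 A.

3.16×10^-5 A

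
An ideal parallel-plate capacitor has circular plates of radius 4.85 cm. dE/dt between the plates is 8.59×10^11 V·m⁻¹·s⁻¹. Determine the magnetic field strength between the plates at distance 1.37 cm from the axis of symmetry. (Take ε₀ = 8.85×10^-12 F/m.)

Total displacement current: I_d = ε₀(πR²)(dE/dt) = (8.85×10^-12)(7.390×10^-3)(8.59×10^11) = 0.05618 A.
An Ampèrian loop of radius r encloses a fraction (r/R)² of I_d. Then B·2πr = μ₀ I_d (r/R)², giving B = μ₀ I_d r/(2πR²) = 6.54×10^-8 T.

6.54×10^-8 T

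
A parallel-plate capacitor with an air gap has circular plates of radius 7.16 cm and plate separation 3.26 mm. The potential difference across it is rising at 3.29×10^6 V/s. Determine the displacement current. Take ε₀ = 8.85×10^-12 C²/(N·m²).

1.44×10^-4 A

E = V/d so dE/dt = (dV/dt)/d = 1.009×10^9 V/(m·s), and I_d = ε₀ A dE/dt = (8.85×10^-12)(0.01611)(1.009×10^9) = 1.44×10^-4 A.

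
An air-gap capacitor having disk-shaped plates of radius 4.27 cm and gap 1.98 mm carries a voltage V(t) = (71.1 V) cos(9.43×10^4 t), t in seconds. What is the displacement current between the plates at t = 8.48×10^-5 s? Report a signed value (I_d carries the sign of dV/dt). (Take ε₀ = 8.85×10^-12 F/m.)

-1.70×10^-4 A

C = ε₀A/d = (8.85×10^-12)(5.728×10^-3)/(1.98×10^-3) = 2.560×10^-11 F. dV/dt = V₀ω·−sin(ωt); at ωt = 7.99664 rad this factor is -0.9898.
I_d = C dV/dt = (2.560×10^-11)(71.1)(9.43×10^4)(-0.9898) = -1.70×10^-4 A.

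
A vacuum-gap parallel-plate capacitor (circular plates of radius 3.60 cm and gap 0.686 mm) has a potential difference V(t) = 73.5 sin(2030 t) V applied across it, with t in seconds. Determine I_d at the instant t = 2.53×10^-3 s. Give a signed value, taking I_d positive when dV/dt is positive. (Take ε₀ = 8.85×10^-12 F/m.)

3.22×10^-6 A

dE/dt = (V₀ω/d)·cos(ωt) with ωt = 5.1359 rad: (73.5)(2030)(0.4110)/(6.86×10^-4) = 8.939×10^7 V/(m·s).
I_d = ε₀ A dE/dt = (8.85×10^-12)(4.072×10^-3)(8.939×10^7) = 3.22×10^-6 A.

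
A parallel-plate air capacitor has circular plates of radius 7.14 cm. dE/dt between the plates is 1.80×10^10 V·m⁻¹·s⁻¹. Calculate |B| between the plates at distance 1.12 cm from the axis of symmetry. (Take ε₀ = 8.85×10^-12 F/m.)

1.12×10^-9 T

Through the whole plate area (πR² = 0.01602 m²), I_d = ε₀ πR² dE/dt = 2.552×10^-3 A.
An Ampèrian loop of radius r encloses a fraction (r/R)² of I_d. Then B·2πr = μ₀ I_d (r/R)², giving B = μ₀ I_d r/(2πR²) = 1.12×10^-9 T.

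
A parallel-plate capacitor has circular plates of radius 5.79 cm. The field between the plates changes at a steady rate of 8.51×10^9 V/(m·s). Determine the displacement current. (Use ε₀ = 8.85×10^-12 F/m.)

7.93×10^-4 A

With a uniform field, Φ_E = EA, so I_d = ε₀ A dE/dt = 7.93×10^-4 A.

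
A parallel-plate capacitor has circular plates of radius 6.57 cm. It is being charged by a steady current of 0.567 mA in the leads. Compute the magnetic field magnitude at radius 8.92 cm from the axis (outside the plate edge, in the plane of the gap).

By continuity the displacement current in the gap matches the conduction current: I_d = 5.67×10^-4 A.
For r ≥ R the full I_d is enclosed: B = μ₀ I_d/(2πr) = (4π×10^-7)(5.67×10^-4)/(2π·0.0892) = 1.27×10^-9 T.

1.27×10^-9 T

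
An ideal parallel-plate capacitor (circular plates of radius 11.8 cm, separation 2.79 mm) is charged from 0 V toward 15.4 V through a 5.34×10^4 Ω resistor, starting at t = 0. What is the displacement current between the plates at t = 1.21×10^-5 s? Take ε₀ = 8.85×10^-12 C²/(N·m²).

C = ε₀A/d = (8.85×10^-12)(0.04374)/(2.79×10^-3) = 1.387×10^-10 F, so τ = RC = 7.407×10^-6 s.
The conduction current is I(t) = (V₀/R) e^(−t/τ), and the displacement current between the plates equals it.
t/τ = 1.634; I_d = (15.4/5.34×10^4) · e^(−1.634) = (2.884×10^-4)(0.1951) = 5.63×10^-5 A.

5.63×10^-5 A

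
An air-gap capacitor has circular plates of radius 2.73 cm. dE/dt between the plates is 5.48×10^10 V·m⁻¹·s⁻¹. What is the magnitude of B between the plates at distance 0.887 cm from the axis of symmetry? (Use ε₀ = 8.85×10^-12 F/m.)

2.70×10^-9 T

Total displacement current: I_d = ε₀(πR²)(dE/dt) = (8.85×10^-12)(2.341×10^-3)(5.48×10^10) = 1.135×10^-3 A.
For r < R the Ampère–Maxwell law gives B(2πr) = μ₀ I_d (r²/R²), so B = μ₀ I_d r/(2πR²) = (4π×10^-7)(1.135×10^-3)(8.87×10^-3)/(2π·0.0273²) = 2.70×10^-9 T.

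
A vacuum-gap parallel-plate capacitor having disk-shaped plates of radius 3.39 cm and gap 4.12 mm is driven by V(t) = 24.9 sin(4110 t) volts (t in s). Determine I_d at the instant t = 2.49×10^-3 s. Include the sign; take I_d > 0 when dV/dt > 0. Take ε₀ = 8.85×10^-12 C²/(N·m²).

dV/dt = (24.9)(4110)·cos(10.2339) = -7.063×10^4 V/s.
I_d = C dV/dt with C = ε₀A/d = (8.85×10^-12)(3.610×10^-3)/(4.12×10^-3) = 7.754×10^-12 F, so I_d = (7.754×10^-12)(-7.063×10^4) = -5.48×10^-7 A.

-5.48×10^-7 A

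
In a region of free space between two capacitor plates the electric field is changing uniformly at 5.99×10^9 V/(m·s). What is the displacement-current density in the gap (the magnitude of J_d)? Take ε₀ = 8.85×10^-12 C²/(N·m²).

0.0530 A/m²

J_d = ε₀ dE/dt = (8.85×10^-12)(5.99×10^9) = 0.0530 A/m².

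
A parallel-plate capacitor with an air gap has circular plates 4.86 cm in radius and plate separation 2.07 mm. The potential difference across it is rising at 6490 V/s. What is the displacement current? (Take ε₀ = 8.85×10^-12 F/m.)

The displacement current equals the charging current C dV/dt. With C = ε₀A/d = (8.85×10^-12)(7.420×10^-3)/(2.07×10^-3) = 3.172×10^-11 F, I_d = (3.172×10^-11)(6490) = 2.06×10^-7 A.

2.06×10^-7 A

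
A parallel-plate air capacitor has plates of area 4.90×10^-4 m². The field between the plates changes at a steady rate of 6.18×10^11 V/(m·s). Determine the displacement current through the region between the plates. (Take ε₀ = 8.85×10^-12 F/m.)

I_d = ε₀ A (dE/dt) = (8.85×10^-12)(4.90×10^-4 m²)(6.18×10^11) = 2.68×10^-3 A.

2.68×10^-3 A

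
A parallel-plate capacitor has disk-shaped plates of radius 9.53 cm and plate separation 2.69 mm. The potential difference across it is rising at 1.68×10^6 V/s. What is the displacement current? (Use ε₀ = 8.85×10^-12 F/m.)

C = ε₀A/d = (8.85×10^-12)(0.02853)/(2.69×10^-3) = 9.386×10^-11 F.
I_d = C dV/dt = (9.386×10^-11)(1.68×10^6) = 1.58×10^-4 A.

1.58×10^-4 A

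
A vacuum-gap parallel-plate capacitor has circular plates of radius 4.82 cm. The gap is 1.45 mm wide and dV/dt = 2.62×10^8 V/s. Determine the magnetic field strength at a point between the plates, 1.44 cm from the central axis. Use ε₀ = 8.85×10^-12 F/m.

1.45×10^-8 T

With E = V/d, dE/dt = 1.807×10^11 V/(m·s) and πR² = 7.299×10^-3 m², giving I_d = ε₀ πR² dE/dt = 0.01167 A.
∮B·dl = μ₀ I_d,enc with I_d,enc = I_d r²/R² = 1.042×10^-3 A; so B = μ₀ I_d,enc/(2πr) = 1.45×10^-8 T.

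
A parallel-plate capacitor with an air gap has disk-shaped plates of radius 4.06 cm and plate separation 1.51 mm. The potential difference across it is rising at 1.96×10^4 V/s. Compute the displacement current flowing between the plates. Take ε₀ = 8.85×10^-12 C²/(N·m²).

5.95×10^-7 A

E = V/d so dE/dt = (dV/dt)/d = 1.298×10^7 V/(m·s), and I_d = ε₀ A dE/dt = (8.85×10^-12)(5.178×10^-3)(1.298×10^7) = 5.95×10^-7 A.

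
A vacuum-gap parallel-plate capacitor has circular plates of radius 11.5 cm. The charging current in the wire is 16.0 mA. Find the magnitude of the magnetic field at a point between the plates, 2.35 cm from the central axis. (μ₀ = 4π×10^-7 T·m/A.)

5.69×10^-9 T

Between the plates the displacement current equals the wire current: I_d = 16.0 mA = 0.0160 A.
∮B·dl = μ₀ I_d,enc with I_d,enc = I_d r²/R² = 6.681×10^-4 A; so B = μ₀ I_d,enc/(2πr) = 5.69×10^-9 T.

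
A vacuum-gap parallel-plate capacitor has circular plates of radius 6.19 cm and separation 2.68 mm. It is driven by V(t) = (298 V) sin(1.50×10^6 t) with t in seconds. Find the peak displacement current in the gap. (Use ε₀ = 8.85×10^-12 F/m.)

The displacement current equals the conduction current C dV/dt, which peaks at C V₀ ω.
With C = ε₀A/d = (8.85×10^-12)(0.01204)/(2.68×10^-3) = 3.976×10^-11 F and ω = 1.50×10^6 rad/s, I_d,max = (3.976×10^-11)(298)(1.50×10^6) = 0.0178 A.

0.0178 A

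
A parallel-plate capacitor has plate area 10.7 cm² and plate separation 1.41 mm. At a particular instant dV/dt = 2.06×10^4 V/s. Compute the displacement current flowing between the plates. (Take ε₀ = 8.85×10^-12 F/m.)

1.38×10^-7 A

E = V/d so dE/dt = (dV/dt)/d = 1.461×10^7 V/(m·s), and I_d = ε₀ A dE/dt = (8.85×10^-12)(1.07×10^-3)(1.461×10^7) = 1.38×10^-7 A.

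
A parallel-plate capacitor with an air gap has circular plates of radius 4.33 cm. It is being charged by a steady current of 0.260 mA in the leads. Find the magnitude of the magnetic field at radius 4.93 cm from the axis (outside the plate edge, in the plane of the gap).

1.05×10^-9 T

By continuity the displacement current in the gap matches the conduction current: I_d = 2.60×10^-4 A.
For r ≥ R the full I_d is enclosed: B = μ₀ I_d/(2πr) = (4π×10^-7)(2.60×10^-4)/(2π·0.0493) = 1.05×10^-9 T.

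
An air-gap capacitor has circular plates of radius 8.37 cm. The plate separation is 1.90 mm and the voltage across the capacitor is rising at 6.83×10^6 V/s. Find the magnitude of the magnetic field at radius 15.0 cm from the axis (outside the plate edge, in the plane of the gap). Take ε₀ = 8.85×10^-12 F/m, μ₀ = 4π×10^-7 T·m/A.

With E = V/d, dE/dt = 3.595×10^9 V/(m·s) and πR² = 0.02201 m², giving I_d = ε₀ πR² dE/dt = 7.003×10^-4 A.
Outside the plates the loop encloses all of I_d, so B·2πr = μ₀ I_d and B = 9.34×10^-10 T.

9.34×10^-10 T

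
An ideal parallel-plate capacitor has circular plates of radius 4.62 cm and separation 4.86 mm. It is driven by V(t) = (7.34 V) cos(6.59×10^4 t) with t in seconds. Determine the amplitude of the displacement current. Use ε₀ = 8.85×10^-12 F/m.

5.91×10^-6 A

C = ε₀A/d = (8.85×10^-12)(6.706×10^-3)/(4.86×10^-3) = 1.221×10^-11 F; ω = 6.59×10^4 rad/s.
I_d = C dV/dt, so |I_d|_max = C V₀ ω = (1.221×10^-11)(7.34)(6.59×10^4) = 5.91×10^-6 A.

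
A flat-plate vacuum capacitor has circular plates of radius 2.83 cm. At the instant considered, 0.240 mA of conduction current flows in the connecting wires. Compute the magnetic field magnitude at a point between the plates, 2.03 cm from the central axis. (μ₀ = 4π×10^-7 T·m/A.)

1.22×10^-9 T

By continuity the displacement current in the gap matches the conduction current: I_d = 2.40×10^-4 A.
For r < R the Ampère–Maxwell law gives B(2πr) = μ₀ I_d (r²/R²), so B = μ₀ I_d r/(2πR²) = (4π×10^-7)(2.40×10^-4)(0.0203)/(2π·0.0283²) = 1.22×10^-9 T.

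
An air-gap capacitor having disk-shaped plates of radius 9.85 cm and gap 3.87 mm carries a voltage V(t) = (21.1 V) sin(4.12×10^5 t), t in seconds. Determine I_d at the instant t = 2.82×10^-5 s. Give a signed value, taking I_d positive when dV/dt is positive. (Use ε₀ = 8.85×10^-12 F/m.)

dV/dt = (21.1)(4.12×10^5)·cos(11.6184) = 5.071×10^6 V/s.
I_d = C dV/dt with C = ε₀A/d = (8.85×10^-12)(0.03048)/(3.87×10^-3) = 6.970×10^-11 F, so I_d = (6.970×10^-11)(5.071×10^6) = 3.53×10^-4 A.

3.53×10^-4 A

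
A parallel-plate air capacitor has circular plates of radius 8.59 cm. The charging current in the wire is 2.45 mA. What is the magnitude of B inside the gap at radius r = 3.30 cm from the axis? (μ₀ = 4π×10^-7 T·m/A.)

By continuity the displacement current in the gap matches the conduction current: I_d = 2.45×10^-3 A.
∮B·dl = μ₀ I_d,enc with I_d,enc = I_d r²/R² = 3.616×10^-4 A; so B = μ₀ I_d,enc/(2πr) = 2.19×10^-9 T.

2.19×10^-9 T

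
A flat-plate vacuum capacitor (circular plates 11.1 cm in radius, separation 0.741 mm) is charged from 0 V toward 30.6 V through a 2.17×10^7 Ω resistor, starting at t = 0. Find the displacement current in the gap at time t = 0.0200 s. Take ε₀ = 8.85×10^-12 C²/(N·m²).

With C = ε₀A/d = (8.85×10^-12)(0.03871)/(7.41×10^-4) = 4.623×10^-10 F, the time constant is τ = RC = 0.01003 s, so t/τ = 1.994 and e^(−t/τ) = 0.1361.
I_d = I_cond = (V₀/R) e^(−t/τ) = (1.410×10^-6)(0.1361) = 1.92×10^-7 A.

1.92×10^-7 A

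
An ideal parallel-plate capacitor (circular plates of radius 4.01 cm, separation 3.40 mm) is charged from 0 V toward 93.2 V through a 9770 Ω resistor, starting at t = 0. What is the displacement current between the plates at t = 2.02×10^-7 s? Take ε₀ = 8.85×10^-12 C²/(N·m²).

1.98×10^-3 A

With C = ε₀A/d = (8.85×10^-12)(5.052×10^-3)/(3.40×10^-3) = 1.315×10^-11 F, the time constant is τ = RC = 1.285×10^-7 s, so t/τ = 1.572 and e^(−t/τ) = 0.2076.
I_d = I_cond = (V₀/R) e^(−t/τ) = (9.539×10^-3)(0.2076) = 1.98×10^-3 A.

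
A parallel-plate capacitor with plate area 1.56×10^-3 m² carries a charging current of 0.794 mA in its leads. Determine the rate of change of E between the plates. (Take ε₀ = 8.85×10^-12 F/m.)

Charge continuity gives I_d = I = 7.94×10^-4 A between the plates.
Inverting I_d = ε₀ A dE/dt gives dE/dt = 7.94×10^-4 / (8.85×10^-12 · 1.56×10^-3) = 5.75×10^10 V/(m·s).

5.75×10^10 V/(m·s)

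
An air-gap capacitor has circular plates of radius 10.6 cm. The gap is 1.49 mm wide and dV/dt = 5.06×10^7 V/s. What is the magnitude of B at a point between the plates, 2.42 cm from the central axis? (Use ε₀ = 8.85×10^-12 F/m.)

4.57×10^-9 T

I_d = C dV/dt with C = ε₀πR²/d = 2.097×10^-10 F, so I_d = (2.097×10^-10)(5.06×10^7) = 0.01061 A.
∮B·dl = μ₀ I_d,enc with I_d,enc = I_d r²/R² = 5.530×10^-4 A; so B = μ₀ I_d,enc/(2πr) = 4.57×10^-9 T.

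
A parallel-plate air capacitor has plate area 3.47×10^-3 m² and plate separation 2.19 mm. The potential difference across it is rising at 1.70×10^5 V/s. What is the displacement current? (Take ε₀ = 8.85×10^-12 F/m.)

The field between the plates is E = V/d, so dE/dt = (1.70×10^5)/(2.19×10^-3 m) = 7.763×10^7 V/(m·s).
I_d = ε₀ A (dE/dt) = (8.85×10^-12)(3.47×10^-3)(7.763×10^7) = 2.38×10^-6 A.

2.38×10^-6 A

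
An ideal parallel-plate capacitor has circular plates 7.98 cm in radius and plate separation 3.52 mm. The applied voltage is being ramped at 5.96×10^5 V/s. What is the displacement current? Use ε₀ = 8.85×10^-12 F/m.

C = ε₀A/d = (8.85×10^-12)(0.02001)/(3.52×10^-3) = 5.031×10^-11 F.
I_d = C dV/dt = (5.031×10^-11)(5.96×10^5) = 3.00×10^-5 A.

3.00×10^-5 A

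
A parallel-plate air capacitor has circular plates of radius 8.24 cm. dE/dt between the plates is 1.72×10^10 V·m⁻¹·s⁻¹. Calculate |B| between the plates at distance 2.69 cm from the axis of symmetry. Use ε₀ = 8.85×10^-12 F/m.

I_d = ε₀ dΦ_E/dt = ε₀ πR² (dE/dt) = (8.85×10^-12)(0.02133)(1.72×10^10) = 3.247×10^-3 A through the full plate area.
An Ampèrian loop of radius r encloses a fraction (r/R)² of I_d. Then B·2πr = μ₀ I_d (r/R)², giving B = μ₀ I_d r/(2πR²) = 2.57×10^-9 T.

2.57×10^-9 T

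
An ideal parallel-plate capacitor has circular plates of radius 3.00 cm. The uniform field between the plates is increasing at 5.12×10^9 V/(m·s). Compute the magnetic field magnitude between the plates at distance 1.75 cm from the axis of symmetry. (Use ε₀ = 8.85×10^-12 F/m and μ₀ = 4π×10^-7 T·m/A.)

4.98×10^-10 T

Through the whole plate area (πR² = 2.827×10^-3 m²), I_d = ε₀ πR² dE/dt = 1.281×10^-4 A.
An Ampèrian loop of radius r encloses a fraction (r/R)² of I_d. Then B·2πr = μ₀ I_d (r/R)², giving B = μ₀ I_d r/(2πR²) = 4.98×10^-10 T.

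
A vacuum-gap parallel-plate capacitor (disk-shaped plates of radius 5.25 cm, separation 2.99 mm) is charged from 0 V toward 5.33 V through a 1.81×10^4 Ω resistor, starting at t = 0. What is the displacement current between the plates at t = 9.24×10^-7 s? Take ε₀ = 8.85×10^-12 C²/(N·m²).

4.02×10^-5 A

C = ε₀A/d = (8.85×10^-12)(8.659×10^-3)/(2.99×10^-3) = 2.563×10^-11 F, so τ = RC = 4.639×10^-7 s.
The conduction current is I(t) = (V₀/R) e^(−t/τ), and the displacement current between the plates equals it.
t/τ = 1.992; I_d = (5.33/1.81×10^4) · e^(−1.992) = (2.945×10^-4)(0.1364) = 4.02×10^-5 A.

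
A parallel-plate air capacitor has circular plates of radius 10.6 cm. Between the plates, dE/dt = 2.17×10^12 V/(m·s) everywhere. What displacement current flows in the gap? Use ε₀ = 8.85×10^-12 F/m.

0.678 A

The displacement current is ε₀ times dΦ_E/dt = ε₀ A dE/dt = (8.85×10^-12)(0.03530)(2.17×10^12) = 0.678 A.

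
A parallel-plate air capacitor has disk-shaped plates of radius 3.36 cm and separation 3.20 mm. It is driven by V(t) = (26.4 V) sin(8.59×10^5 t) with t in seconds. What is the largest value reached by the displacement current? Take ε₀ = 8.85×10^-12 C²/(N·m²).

(dE/dt)_max = V₀ω/d = 7.087×10^9 V/(m·s); ω = 8.59×10^5 rad/s.
I_d,max = ε₀ A (dE/dt)_max = (8.85×10^-12)(3.547×10^-3)(7.087×10^9) = 2.22×10^-4 A.

2.22×10^-4 A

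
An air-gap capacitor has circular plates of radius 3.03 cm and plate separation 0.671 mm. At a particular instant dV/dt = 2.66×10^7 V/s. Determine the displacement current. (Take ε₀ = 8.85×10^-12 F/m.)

The field between the plates is E = V/d, so dE/dt = (2.66×10^7)/(6.71×10^-4 m) = 3.964×10^10 V/(m·s).
I_d = ε₀ A (dE/dt) = (8.85×10^-12)(2.884×10^-3)(3.964×10^10) = 1.01×10^-3 A.

1.01×10^-3 A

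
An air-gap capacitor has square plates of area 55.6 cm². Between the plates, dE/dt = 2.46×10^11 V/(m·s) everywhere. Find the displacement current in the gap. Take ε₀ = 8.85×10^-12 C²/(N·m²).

With a uniform field, Φ_E = EA, so I_d = ε₀ A dE/dt = 0.0121 A.

0.0121 A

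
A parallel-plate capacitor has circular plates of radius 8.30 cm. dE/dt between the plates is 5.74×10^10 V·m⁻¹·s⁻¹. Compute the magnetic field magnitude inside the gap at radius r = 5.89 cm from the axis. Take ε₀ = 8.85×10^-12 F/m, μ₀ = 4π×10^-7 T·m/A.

1.88×10^-8 T

Total displacement current: I_d = ε₀(πR²)(dE/dt) = (8.85×10^-12)(0.02164)(5.74×10^10) = 0.01099 A.
∮B·dl = μ₀ I_d,enc with I_d,enc = I_d r²/R² = 5.534×10^-3 A; so B = μ₀ I_d,enc/(2πr) = 1.88×10^-8 T.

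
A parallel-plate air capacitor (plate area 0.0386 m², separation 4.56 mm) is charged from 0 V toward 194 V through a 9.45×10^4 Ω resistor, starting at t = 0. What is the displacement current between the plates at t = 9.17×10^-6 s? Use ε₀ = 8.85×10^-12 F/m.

C = ε₀A/d = (8.85×10^-12)(0.0386)/(4.56×10^-3) = 7.491×10^-11 F, so τ = RC = 7.079×10^-6 s.
The conduction current is I(t) = (V₀/R) e^(−t/τ), and the displacement current between the plates equals it.
t/τ = 1.295; I_d = (194/9.45×10^4) · e^(−1.295) = (2.053×10^-3)(0.2739) = 5.62×10^-4 A.

5.62×10^-4 A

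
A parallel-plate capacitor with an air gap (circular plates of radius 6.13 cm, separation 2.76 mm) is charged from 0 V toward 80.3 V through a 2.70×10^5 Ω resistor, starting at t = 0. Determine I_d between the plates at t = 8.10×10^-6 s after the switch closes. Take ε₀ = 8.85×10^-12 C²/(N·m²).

1.35×10^-4 A

C = ε₀A/d = (8.85×10^-12)(0.01181)/(2.76×10^-3) = 3.787×10^-11 F, so τ = RC = 1.022×10^-5 s.
The conduction current is I(t) = (V₀/R) e^(−t/τ), and the displacement current between the plates equals it.
t/τ = 0.7926; I_d = (80.3/2.70×10^5) · e^(−0.7926) = (2.974×10^-4)(0.4527) = 1.35×10^-4 A.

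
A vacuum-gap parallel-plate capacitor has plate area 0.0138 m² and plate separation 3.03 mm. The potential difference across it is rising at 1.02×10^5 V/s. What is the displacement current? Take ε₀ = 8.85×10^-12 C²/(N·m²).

The field between the plates is E = V/d, so dE/dt = (1.02×10^5)/(3.03×10^-3 m) = 3.366×10^7 V/(m·s).
I_d = ε₀ A (dE/dt) = (8.85×10^-12)(0.0138)(3.366×10^7) = 4.11×10^-6 A.

4.11×10^-6 A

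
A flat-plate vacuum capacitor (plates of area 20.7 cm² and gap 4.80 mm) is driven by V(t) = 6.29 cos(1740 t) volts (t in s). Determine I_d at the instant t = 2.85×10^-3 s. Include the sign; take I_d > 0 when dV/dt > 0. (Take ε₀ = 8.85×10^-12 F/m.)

4.05×10^-8 A

dE/dt = (V₀ω/d)·−sin(ωt) with ωt = 4.959 rad: (6.29)(1740)(0.9697)/(4.80×10^-3) = 2.211×10^6 V/(m·s).
I_d = ε₀ A dE/dt = (8.85×10^-12)(2.07×10^-3)(2.211×10^6) = 4.05×10^-8 A.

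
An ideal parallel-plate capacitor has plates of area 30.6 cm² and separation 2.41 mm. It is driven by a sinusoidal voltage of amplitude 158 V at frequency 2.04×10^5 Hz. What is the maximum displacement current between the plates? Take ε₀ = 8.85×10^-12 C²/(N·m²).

2.28×10^-3 A

(dE/dt)_max = V₀ω/d = 8.405×10^10 V/(m·s); ω = 2πf = 1.282×10^6 rad/s.
I_d,max = ε₀ A (dE/dt)_max = (8.85×10^-12)(3.06×10^-3)(8.405×10^10) = 2.28×10^-3 A.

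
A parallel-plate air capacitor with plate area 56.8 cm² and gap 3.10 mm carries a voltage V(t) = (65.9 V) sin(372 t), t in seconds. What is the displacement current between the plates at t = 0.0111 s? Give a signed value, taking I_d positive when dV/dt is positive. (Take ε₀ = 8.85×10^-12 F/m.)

-2.19×10^-7 A

dV/dt = (65.9)(372)·cos(4.1292) = -1.350×10^4 V/s.
I_d = C dV/dt with C = ε₀A/d = (8.85×10^-12)(5.68×10^-3)/(3.10×10^-3) = 1.622×10^-11 F, so I_d = (1.622×10^-11)(-1.350×10^4) = -2.19×10^-7 A.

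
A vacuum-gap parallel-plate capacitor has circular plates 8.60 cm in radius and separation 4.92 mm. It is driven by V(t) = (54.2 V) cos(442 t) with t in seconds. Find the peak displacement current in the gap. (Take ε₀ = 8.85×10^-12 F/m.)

(dE/dt)_max = V₀ω/d = 4.869×10^6 V/(m·s); ω = 442 rad/s.
I_d,max = ε₀ A (dE/dt)_max = (8.85×10^-12)(0.02324)(4.869×10^6) = 1.00×10^-6 A.

1.00×10^-6 A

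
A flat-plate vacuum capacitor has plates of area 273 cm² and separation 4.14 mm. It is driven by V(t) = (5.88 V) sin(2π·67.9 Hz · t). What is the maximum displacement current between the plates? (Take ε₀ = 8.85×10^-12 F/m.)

1.46×10^-7 A

(dE/dt)_max = V₀ω/d = 6.059×10^5 V/(m·s); ω = 2πf = 426.6 rad/s.
I_d,max = ε₀ A (dE/dt)_max = (8.85×10^-12)(0.0273)(6.059×10^5) = 1.46×10^-7 A.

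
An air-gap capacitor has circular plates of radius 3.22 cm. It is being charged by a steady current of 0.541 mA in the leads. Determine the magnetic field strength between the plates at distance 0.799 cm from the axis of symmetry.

8.34×10^-10 T

No conduction current crosses the gap, so I_d there equals the 5.41×10^-4 A in the leads.
∮B·dl = μ₀ I_d,enc with I_d,enc = I_d r²/R² = 3.331×10^-5 A; so B = μ₀ I_d,enc/(2πr) = 8.34×10^-10 T.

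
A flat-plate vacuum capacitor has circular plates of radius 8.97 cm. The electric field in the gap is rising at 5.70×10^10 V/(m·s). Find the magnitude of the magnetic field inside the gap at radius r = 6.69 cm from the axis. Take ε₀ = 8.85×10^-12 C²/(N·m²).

Total displacement current: I_d = ε₀(πR²)(dE/dt) = (8.85×10^-12)(0.02528)(5.70×10^10) = 0.01275 A.
∮B·dl = μ₀ I_d,enc with I_d,enc = I_d r²/R² = 7.092×10^-3 A; so B = μ₀ I_d,enc/(2πr) = 2.12×10^-8 T.

2.12×10^-8 T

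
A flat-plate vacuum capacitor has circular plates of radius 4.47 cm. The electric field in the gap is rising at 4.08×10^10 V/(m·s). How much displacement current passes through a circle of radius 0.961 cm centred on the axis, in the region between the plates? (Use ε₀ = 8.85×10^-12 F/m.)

Total displacement current: I_d = ε₀(πR²)(dE/dt) = (8.85×10^-12)(6.277×10^-3)(4.08×10^10) = 2.266×10^-3 A.
Through an area πr² the displacement current is I_d·(πr²/πR²) = I_d (r/R)² = 1.05×10^-4 A.

1.05×10^-4 A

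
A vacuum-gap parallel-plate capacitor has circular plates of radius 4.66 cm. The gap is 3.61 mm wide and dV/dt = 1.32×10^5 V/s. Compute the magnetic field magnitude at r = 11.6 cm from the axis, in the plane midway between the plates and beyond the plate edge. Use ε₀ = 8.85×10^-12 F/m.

3.81×10^-12 T

dE/dt = (dV/dt)/d = 3.657×10^7 V/(m·s); I_d = ε₀(πR²)(dE/dt) = (8.85×10^-12)(6.822×10^-3)(3.657×10^7) = 2.208×10^-6 A.
With r > R the enclosed displacement current is the full I_d; B = μ₀ I_d / (2πr) = 3.81×10^-12 T.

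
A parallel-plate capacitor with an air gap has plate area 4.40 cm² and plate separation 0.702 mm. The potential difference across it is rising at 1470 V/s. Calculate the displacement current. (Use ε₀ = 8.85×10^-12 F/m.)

8.15×10^-9 A

E = V/d so dE/dt = (dV/dt)/d = 2.094×10^6 V/(m·s), and I_d = ε₀ A dE/dt = (8.85×10^-12)(4.40×10^-4)(2.094×10^6) = 8.15×10^-9 A.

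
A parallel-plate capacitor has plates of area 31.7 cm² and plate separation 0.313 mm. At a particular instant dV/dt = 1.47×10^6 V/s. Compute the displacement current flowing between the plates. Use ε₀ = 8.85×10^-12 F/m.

C = ε₀A/d = (8.85×10^-12)(3.17×10^-3)/(3.13×10^-4) = 8.963×10^-11 F.
I_d = C dV/dt = (8.963×10^-11)(1.47×10^6) = 1.32×10^-4 A.

1.32×10^-4 A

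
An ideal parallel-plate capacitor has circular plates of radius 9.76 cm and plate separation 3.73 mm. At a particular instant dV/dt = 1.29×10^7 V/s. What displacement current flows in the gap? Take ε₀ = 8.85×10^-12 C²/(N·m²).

The field between the plates is E = V/d, so dE/dt = (1.29×10^7)/(3.73×10^-3 m) = 3.458×10^9 V/(m·s).
I_d = ε₀ A (dE/dt) = (8.85×10^-12)(0.02993)(3.458×10^9) = 9.16×10^-4 A.

9.16×10^-4 A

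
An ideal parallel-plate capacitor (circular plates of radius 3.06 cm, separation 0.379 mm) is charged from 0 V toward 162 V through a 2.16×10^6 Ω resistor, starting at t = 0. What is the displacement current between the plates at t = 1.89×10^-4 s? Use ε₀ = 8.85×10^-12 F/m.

2.10×10^-5 A

With C = ε₀A/d = (8.85×10^-12)(2.942×10^-3)/(3.79×10^-4) = 6.870×10^-11 F, the time constant is τ = RC = 1.484×10^-4 s, so t/τ = 1.274 and e^(−t/τ) = 0.2797.
I_d = I_cond = (V₀/R) e^(−t/τ) = (7.500×10^-5)(0.2797) = 2.10×10^-5 A.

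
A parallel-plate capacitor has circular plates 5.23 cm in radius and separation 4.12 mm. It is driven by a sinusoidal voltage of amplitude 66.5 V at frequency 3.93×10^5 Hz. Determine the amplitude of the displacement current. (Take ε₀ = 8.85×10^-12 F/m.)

The displacement current equals the conduction current C dV/dt, which peaks at C V₀ ω.
With C = ε₀A/d = (8.85×10^-12)(8.593×10^-3)/(4.12×10^-3) = 1.846×10^-11 F and ω = 2πf = 2.469×10^6 rad/s, I_d,max = (1.846×10^-11)(66.5)(2.469×10^6) = 3.03×10^-3 A.

3.03×10^-3 A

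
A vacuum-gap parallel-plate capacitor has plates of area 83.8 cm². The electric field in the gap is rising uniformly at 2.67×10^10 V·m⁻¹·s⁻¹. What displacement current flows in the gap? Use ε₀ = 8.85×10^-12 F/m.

I_d = ε₀ A (dE/dt) = (8.85×10^-12)(8.38×10^-3 m²)(2.67×10^10) = 1.98×10^-3 A.

1.98×10^-3 A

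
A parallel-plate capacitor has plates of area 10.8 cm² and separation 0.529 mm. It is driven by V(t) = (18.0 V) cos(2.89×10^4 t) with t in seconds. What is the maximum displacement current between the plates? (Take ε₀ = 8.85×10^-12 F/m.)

The displacement current equals the conduction current C dV/dt, which peaks at C V₀ ω.
With C = ε₀A/d = (8.85×10^-12)(1.08×10^-3)/(5.29×10^-4) = 1.807×10^-11 F and ω = 2.89×10^4 rad/s, I_d,max = (1.807×10^-11)(18.0)(2.89×10^4) = 9.40×10^-6 A.

9.40×10^-6 A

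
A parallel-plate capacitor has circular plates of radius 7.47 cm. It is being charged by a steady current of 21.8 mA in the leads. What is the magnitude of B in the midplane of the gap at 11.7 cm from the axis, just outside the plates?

3.73×10^-8 T

Between the plates the displacement current equals the wire current: I_d = 21.8 mA = 0.0218 A.
With r > R the enclosed displacement current is the full I_d; B = μ₀ I_d / (2πr) = 3.73×10^-8 T.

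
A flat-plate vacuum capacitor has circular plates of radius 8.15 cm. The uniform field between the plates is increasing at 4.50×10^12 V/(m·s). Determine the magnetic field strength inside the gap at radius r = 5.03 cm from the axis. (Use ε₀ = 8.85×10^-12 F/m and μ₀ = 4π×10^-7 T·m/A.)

1.26×10^-6 T

Through the whole plate area (πR² = 0.02087 m²), I_d = ε₀ πR² dE/dt = 0.8311 A.
An Ampèrian loop of radius r encloses a fraction (r/R)² of I_d. Then B·2πr = μ₀ I_d (r/R)², giving B = μ₀ I_d r/(2πR²) = 1.26×10^-6 T.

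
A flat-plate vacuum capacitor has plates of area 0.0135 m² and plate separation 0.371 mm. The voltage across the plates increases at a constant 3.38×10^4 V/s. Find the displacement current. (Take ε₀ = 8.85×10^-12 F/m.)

The displacement current equals the charging current C dV/dt. With C = ε₀A/d = (8.85×10^-12)(0.0135)/(3.71×10^-4) = 3.220×10^-10 F, I_d = (3.220×10^-10)(3.38×10^4) = 1.09×10^-5 A.

1.09×10^-5 A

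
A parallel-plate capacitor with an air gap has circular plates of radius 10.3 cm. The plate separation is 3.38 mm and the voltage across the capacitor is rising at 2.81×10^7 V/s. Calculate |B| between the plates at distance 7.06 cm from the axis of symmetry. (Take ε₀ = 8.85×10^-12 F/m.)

3.26×10^-9 T

dE/dt = (dV/dt)/d = 8.314×10^9 V/(m·s); I_d = ε₀(πR²)(dE/dt) = (8.85×10^-12)(0.03333)(8.314×10^9) = 2.452×10^-3 A.
For r < R the Ampère–Maxwell law gives B(2πr) = μ₀ I_d (r²/R²), so B = μ₀ I_d r/(2πR²) = (4π×10^-7)(2.452×10^-3)(0.0706)/(2π·0.103²) = 3.26×10^-9 T.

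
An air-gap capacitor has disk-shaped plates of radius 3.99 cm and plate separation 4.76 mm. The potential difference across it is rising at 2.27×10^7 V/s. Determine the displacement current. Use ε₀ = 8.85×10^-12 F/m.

2.11×10^-4 A

E = V/d so dE/dt = (dV/dt)/d = 4.769×10^9 V/(m·s), and I_d = ε₀ A dE/dt = (8.85×10^-12)(5.001×10^-3)(4.769×10^9) = 2.11×10^-4 A.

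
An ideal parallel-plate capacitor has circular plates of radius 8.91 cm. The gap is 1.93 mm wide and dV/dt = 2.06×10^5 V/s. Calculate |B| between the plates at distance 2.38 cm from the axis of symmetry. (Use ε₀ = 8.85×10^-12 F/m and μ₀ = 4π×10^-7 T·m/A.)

I_d = C dV/dt with C = ε₀πR²/d = 1.144×10^-10 F, so I_d = (1.144×10^-10)(2.06×10^5) = 2.357×10^-5 A.
An Ampèrian loop of radius r encloses a fraction (r/R)² of I_d. Then B·2πr = μ₀ I_d (r/R)², giving B = μ₀ I_d r/(2πR²) = 1.41×10^-11 T.

1.41×10^-11 T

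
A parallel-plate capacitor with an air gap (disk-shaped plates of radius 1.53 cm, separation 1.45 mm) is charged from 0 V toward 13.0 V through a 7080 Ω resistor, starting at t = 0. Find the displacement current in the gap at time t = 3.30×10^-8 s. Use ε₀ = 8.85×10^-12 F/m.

C = ε₀A/d = (8.85×10^-12)(7.354×10^-4)/(1.45×10^-3) = 4.488×10^-12 F and τ = RC = 3.178×10^-8 s. I_d in the gap equals the RC charging current.
I_d(t) = (V₀/R) e^(−t/τ) = 1.836×10^-3 · e^(−1.038) = 6.50×10^-4 A.

6.50×10^-4 A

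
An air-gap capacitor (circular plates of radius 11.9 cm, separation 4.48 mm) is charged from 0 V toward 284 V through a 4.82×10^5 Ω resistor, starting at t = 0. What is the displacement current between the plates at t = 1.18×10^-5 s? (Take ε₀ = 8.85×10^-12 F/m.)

With C = ε₀A/d = (8.85×10^-12)(0.04449)/(4.48×10^-3) = 8.789×10^-11 F, the time constant is τ = RC = 4.236×10^-5 s, so t/τ = 0.2786 and e^(−t/τ) = 0.7568.
I_d = I_cond = (V₀/R) e^(−t/τ) = (5.892×10^-4)(0.7568) = 4.46×10^-4 A.

4.46×10^-4 A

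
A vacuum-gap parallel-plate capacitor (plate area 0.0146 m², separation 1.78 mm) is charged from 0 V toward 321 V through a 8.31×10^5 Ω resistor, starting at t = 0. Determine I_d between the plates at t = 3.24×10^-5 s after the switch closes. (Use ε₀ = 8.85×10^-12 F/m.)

With C = ε₀A/d = (8.85×10^-12)(0.0146)/(1.78×10^-3) = 7.259×10^-11 F, the time constant is τ = RC = 6.032×10^-5 s, so t/τ = 0.5371 and e^(−t/τ) = 0.5844.
I_d = I_cond = (V₀/R) e^(−t/τ) = (3.863×10^-4)(0.5844) = 2.26×10^-4 A.

2.26×10^-4 A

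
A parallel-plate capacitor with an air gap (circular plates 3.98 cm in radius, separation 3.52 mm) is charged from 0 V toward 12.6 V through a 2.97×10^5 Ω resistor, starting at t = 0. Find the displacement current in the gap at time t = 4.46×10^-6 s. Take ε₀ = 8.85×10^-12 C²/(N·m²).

With C = ε₀A/d = (8.85×10^-12)(4.976×10^-3)/(3.52×10^-3) = 1.251×10^-11 F, the time constant is τ = RC = 3.715×10^-6 s, so t/τ = 1.201 and e^(−t/τ) = 0.3009.
I_d = I_cond = (V₀/R) e^(−t/τ) = (4.242×10^-5)(0.3009) = 1.28×10^-5 A.

1.28×10^-5 A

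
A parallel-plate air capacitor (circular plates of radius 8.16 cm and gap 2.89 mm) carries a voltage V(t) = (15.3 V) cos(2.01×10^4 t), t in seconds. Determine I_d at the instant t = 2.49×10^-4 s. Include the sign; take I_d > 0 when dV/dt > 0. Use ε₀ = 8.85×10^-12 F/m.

C = ε₀A/d = (8.85×10^-12)(0.02092)/(2.89×10^-3) = 6.406×10^-11 F. dV/dt = V₀ω·−sin(ωt); at ωt = 5.0049 rad this factor is 0.9575.
I_d = C dV/dt = (6.406×10^-11)(15.3)(2.01×10^4)(0.9575) = 1.89×10^-5 A.

1.89×10^-5 A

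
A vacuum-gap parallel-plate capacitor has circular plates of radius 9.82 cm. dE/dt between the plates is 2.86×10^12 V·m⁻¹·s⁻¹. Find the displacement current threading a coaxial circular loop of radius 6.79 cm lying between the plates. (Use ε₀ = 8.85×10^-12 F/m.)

Through the whole plate area (πR² = 0.03030 m²), I_d = ε₀ πR² dE/dt = 0.7669 A.
Since J_d is uniform, the enclosed fraction is (r/R)² = 0.4781, giving I_d,enc = 0.367 A.

0.367 A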